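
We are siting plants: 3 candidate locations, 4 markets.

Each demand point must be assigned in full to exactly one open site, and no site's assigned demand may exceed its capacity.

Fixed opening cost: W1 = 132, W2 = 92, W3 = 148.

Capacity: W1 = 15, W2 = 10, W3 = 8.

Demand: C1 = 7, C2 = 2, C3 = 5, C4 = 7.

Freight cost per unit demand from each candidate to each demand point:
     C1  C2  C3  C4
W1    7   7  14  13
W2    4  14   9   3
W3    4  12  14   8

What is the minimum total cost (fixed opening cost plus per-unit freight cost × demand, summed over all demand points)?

Open {W1, W2}; cheapest assignment that respects the capacities:
  W1 (cap 15, load 14): C1, C2, C3 — cost 7×7 + 2×7 + 5×14 = 133
  W2 (cap 10, load 7): C4 — cost 7×3 = 21
  Shipping 154, fixed 224 → total 378.
  Any other capacity-feasible assignment to {W1, W2} ships for at least 154.
Compare {W1, W3}: its best feasible assignment gives total 469.
Compare {W1, W2, W3}: its best feasible assignment gives total 505.
Every other set of open sites that can feasibly serve all demand totals ≥ 469 even under its best assignment. Minimum: 378.

378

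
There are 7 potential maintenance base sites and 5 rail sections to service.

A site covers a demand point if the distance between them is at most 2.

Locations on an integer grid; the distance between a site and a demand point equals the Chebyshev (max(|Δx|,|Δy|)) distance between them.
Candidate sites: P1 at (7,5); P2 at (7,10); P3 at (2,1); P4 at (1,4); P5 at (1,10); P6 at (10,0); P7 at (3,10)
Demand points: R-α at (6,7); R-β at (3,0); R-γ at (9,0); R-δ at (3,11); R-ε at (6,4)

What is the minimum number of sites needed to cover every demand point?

Coverage sets (demand points within 2 of each site):
  P1: {R-α, R-ε}
  P2: {}
  P3: {R-β}
  P4: {}
  P5: {R-δ}
  P6: {R-γ}
  P7: {R-δ}
No 3 sites suffice: every size-3 union leaves at least one demand point uncovered.
But {P1, P3, P5, P6} covers everything, so the minimum is 4.

4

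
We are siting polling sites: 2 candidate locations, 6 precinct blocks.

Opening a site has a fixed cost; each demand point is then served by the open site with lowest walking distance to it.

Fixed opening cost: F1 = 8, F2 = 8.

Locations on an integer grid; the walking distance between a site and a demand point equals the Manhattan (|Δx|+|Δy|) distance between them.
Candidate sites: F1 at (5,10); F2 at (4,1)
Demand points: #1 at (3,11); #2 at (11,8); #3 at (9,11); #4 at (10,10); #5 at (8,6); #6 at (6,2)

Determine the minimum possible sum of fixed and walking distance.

Open {F1}: assign each demand point to its cheapest open site.
  #1→F1 3, #2→F1 8, #3→F1 5, #4→F1 5, #5→F1 7, #6→F1 9
  walking distance 37, fixed 8 → total 45.
Compare {F1, F2}: walking distance 31 + fixed 16 = 47.
Compare {F2}: walking distance 67 + fixed 8 = 75.

45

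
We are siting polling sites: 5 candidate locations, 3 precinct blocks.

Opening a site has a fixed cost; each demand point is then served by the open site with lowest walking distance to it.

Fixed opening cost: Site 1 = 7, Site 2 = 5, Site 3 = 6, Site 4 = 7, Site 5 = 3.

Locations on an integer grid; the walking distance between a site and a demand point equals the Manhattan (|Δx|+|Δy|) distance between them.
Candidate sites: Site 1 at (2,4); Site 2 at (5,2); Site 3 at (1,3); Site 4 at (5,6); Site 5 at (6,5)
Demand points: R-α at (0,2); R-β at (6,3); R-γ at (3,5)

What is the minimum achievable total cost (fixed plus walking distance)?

16

Open {Site 3, Site 5}: assign each demand point to its cheapest open site.
  R-α→Site 3 2, R-β→Site 5 2, R-γ→Site 5 3
  walking distance 7, fixed 9 → total 16.
Compare {Site 2}: walking distance 12 + fixed 5 = 17.
Compare {Site 3}: walking distance 11 + fixed 6 = 17.
Compare {Site 5}: walking distance 14 + fixed 3 = 17.
All other subsets cost ≥ 17. Minimum total cost: 16.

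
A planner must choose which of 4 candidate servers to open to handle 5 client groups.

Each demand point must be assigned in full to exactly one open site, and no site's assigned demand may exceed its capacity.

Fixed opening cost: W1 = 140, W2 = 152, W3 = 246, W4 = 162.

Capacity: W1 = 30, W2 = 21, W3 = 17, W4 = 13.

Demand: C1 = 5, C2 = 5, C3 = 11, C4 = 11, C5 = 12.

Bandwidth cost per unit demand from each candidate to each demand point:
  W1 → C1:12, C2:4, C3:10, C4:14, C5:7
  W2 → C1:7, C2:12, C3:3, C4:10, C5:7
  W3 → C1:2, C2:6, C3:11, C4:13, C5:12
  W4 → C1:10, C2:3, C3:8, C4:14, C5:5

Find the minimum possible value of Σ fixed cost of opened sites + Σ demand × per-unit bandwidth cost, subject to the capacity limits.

618

Open {W1, W2}; cheapest assignment that respects the capacities:
  W1 (cap 30, load 28): C2, C4, C5 — cost 5×4 + 11×14 + 12×7 = 258
  W2 (cap 21, load 16): C1, C3 — cost 5×7 + 11×3 = 68
  Shipping 326, fixed 292 → total 618.
  Any other capacity-feasible assignment to {W1, W2} ships for at least 326.
Compare {W1, W3}: its best feasible assignment gives total 753.
Compare {W1, W2, W4}: its best feasible assignment gives total 756.
Every other set of open sites that can feasibly serve all demand totals ≥ 753 even under its best assignment. Minimum: 618.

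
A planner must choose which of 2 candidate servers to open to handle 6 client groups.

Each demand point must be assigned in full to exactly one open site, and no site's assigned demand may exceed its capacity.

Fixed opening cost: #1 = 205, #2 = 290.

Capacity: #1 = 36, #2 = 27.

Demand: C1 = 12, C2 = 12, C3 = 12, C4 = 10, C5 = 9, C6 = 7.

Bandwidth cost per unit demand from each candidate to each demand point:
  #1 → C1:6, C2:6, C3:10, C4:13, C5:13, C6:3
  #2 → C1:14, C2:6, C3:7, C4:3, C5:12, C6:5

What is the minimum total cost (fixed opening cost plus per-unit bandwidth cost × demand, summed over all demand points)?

932

Open {#1, #2}; cheapest assignment that respects the capacities:
  #1 (cap 36, load 36): C1, C2, C3 — cost 12×6 + 12×6 + 12×10 = 264
  #2 (cap 27, load 26): C4, C5, C6 — cost 10×3 + 9×12 + 7×5 = 173
  Shipping 437, fixed 495 → total 932.
  Any other capacity-feasible assignment to {#1, #2} ships for at least 437.
Total demand is 62 and no other set of sites has combined capacity ≥ 62, so {#1, #2} is the only feasible choice of open sites. Minimum: 932.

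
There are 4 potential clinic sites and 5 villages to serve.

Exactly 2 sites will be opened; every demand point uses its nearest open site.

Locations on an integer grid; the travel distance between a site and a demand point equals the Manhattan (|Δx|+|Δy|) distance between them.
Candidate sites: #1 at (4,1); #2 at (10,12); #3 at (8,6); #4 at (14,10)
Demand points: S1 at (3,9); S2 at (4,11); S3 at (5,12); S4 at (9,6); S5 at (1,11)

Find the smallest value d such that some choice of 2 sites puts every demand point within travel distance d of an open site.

10

Open {#1, #2}.
  Farthest demand point is S5 at travel distance 10 (to #2); all others are ≤ 10.
With {#2, #3} the worst case is 10.
With {#2, #4} the worst case is 10.
No size-2 selection achieves below 10.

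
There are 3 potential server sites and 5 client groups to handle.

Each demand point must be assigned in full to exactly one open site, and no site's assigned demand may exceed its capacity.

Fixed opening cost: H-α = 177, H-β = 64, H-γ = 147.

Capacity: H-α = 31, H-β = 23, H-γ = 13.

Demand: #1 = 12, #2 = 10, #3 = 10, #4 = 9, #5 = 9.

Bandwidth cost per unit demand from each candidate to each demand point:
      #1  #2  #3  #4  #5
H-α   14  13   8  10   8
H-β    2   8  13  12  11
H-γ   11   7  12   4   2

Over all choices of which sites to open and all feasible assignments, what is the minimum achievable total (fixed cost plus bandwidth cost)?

Open {H-α, H-β}; cheapest assignment that respects the capacities:
  H-α (cap 31, load 28): #3, #4, #5 — cost 10×8 + 9×10 + 9×8 = 242
  H-β (cap 23, load 22): #1, #2 — cost 12×2 + 10×8 = 104
  Shipping 346, fixed 241 → total 587.
  Any other capacity-feasible assignment to {H-α, H-β} ships for at least 346.
Compare {H-α, H-β, H-γ}: its best feasible assignment gives total 680.
Every other set of open sites that can feasibly serve all demand totals ≥ 680 even under its best assignment. Minimum: 587.

587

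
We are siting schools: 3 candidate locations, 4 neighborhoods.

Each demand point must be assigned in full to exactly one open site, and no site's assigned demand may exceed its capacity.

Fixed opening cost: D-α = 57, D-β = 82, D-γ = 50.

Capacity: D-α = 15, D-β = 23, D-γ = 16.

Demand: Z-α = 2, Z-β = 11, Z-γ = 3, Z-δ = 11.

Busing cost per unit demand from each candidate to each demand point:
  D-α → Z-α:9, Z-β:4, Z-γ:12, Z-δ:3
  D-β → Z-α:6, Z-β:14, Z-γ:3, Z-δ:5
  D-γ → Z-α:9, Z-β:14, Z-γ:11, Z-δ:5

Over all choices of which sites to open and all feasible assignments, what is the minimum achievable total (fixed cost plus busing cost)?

257

Open {D-α, D-γ}; cheapest assignment that respects the capacities:
  D-α (cap 15, load 13): Z-α, Z-β — cost 2×9 + 11×4 = 62
  D-γ (cap 16, load 14): Z-γ, Z-δ — cost 3×11 + 11×5 = 88
  Shipping 150, fixed 107 → total 257.
  Any other capacity-feasible assignment to {D-α, D-γ} ships for at least 150.
Compare {D-α, D-β}: its best feasible assignment gives total 259.
Compare {D-α, D-β, D-γ}: its best feasible assignment gives total 309.
Every other set of open sites that can feasibly serve all demand totals ≥ 259 even under its best assignment. Minimum: 257.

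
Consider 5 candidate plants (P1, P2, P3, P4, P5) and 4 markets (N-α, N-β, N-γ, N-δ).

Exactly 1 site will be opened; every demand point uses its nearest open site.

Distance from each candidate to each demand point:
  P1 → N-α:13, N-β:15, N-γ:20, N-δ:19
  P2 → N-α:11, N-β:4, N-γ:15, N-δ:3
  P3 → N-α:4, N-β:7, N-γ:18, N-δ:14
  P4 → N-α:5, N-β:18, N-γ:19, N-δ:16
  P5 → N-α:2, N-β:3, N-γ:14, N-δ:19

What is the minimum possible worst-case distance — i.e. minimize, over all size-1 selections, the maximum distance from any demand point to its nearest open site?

Open {P2}.
  Farthest demand point is N-γ at distance 15 (to P2); all others are ≤ 15.
With {P3} the worst case is 18.
With {P4} the worst case is 19.
No size-1 selection achieves below 15.

15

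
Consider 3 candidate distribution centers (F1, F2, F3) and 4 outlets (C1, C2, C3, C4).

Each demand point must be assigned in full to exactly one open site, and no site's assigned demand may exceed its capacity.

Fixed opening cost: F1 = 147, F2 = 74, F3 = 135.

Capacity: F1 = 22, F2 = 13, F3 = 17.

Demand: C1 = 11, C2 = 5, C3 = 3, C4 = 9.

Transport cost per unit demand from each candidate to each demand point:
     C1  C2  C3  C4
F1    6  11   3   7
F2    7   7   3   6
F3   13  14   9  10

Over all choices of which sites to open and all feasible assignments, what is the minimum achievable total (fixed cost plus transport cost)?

Open {F1, F2}; cheapest assignment that respects the capacities:
  F1 (cap 22, load 20): C1, C4 — cost 11×6 + 9×7 = 129
  F2 (cap 13, load 8): C2, C3 — cost 5×7 + 3×3 = 44
  Shipping 173, fixed 221 → total 394.
  Any other capacity-feasible assignment to {F1, F2} ships for at least 173.
Compare {F2, F3}: its best feasible assignment gives total 473.
Compare {F1, F3}: its best feasible assignment gives total 502.
Every other set of open sites that can feasibly serve all demand totals ≥ 473 even under its best assignment. Minimum: 394.

394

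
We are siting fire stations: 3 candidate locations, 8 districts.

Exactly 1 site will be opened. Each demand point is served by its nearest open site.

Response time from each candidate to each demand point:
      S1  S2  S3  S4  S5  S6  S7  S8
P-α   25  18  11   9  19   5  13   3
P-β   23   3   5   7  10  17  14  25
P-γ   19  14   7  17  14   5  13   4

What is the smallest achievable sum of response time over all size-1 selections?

Open {P-γ}.
  S1→P-γ 19, S2→P-γ 14, S3→P-γ 7, S4→P-γ 17, S5→P-γ 14, S6→P-γ 5, S7→P-γ 13, S8→P-γ 4  ⇒ total 93.
Compare {P-α}: total 103.
Compare {P-β}: total 104.

93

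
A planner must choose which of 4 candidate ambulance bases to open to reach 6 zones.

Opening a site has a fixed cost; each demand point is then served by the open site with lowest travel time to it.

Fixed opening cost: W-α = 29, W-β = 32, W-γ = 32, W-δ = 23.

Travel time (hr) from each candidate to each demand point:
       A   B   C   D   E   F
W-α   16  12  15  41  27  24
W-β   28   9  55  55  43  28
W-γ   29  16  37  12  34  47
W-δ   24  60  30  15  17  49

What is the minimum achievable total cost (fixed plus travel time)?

151

Open {W-α, W-δ}: assign each demand point to its cheapest open site.
  A→W-α 16, B→W-α 12, C→W-α 15, D→W-δ 15, E→W-δ 17, F→W-α 24
  travel time 99, fixed 52 → total 151.
Compare {W-α}: travel time 135 + fixed 29 = 164.
Compare {W-α, W-γ}: travel time 106 + fixed 61 = 167.
Compare {W-β, W-δ}: travel time 123 + fixed 55 = 178.
All other subsets cost ≥ 164. Minimum total cost: 151.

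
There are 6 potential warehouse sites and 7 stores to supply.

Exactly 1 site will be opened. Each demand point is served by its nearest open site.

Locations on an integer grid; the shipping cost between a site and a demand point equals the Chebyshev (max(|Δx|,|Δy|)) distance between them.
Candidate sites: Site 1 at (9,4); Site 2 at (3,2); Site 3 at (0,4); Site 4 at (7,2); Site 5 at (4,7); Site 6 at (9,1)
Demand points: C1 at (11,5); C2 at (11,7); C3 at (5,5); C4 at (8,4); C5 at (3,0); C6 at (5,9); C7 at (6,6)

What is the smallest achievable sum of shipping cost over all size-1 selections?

Open {Site 1}.
  C1→Site 1 2, C2→Site 1 3, C3→Site 1 4, C4→Site 1 1, C5→Site 1 6, C6→Site 1 5, C7→Site 1 3  ⇒ total 24.
Compare {Site 4}: total 29.
Compare {Site 5}: total 31.
No size-1 selection does better; minimum is 24.

24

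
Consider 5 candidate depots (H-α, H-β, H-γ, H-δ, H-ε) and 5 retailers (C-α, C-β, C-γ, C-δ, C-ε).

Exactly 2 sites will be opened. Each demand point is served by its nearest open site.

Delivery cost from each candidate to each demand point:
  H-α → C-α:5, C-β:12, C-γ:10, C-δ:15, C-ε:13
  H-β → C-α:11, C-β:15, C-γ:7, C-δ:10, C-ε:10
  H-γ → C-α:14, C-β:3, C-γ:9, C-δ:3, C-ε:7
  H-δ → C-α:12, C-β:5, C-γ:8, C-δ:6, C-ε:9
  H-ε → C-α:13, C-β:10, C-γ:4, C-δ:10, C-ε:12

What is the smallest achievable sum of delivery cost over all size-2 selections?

27

Open {H-α, H-γ}.
  C-α→H-α 5, C-β→H-γ 3, C-γ→H-γ 9, C-δ→H-γ 3, C-ε→H-γ 7  ⇒ total 27.
Compare {H-γ, H-ε}: total 30.
Compare {H-β, H-γ}: total 31.
No size-2 selection does better; minimum is 27.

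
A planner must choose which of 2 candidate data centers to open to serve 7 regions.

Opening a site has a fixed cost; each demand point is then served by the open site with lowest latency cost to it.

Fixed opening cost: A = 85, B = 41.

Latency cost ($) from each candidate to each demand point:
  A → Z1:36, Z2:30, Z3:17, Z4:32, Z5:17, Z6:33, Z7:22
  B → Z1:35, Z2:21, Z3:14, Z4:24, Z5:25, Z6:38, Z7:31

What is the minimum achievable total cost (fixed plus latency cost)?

229

Open {B}: assign each demand point to its cheapest open site.
  Z1→B 35, Z2→B 21, Z3→B 14, Z4→B 24, Z5→B 25, Z6→B 38, Z7→B 31
  latency cost 188, fixed 41 → total 229.
Compare {A}: latency cost 187 + fixed 85 = 272.
Compare {A, B}: latency cost 166 + fixed 126 = 292.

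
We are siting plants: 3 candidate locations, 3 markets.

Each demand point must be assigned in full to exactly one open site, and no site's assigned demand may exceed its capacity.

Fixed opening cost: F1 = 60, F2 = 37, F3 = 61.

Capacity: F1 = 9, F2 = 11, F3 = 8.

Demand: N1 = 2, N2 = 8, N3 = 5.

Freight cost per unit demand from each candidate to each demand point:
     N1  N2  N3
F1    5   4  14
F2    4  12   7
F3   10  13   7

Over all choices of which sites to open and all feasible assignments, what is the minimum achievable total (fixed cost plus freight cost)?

Open {F1, F2}; cheapest assignment that respects the capacities:
  F1 (cap 9, load 8): N2 — cost 8×4 = 32
  F2 (cap 11, load 7): N1, N3 — cost 2×4 + 5×7 = 43
  Shipping 75, fixed 97 → total 172.
  Any other capacity-feasible assignment to {F1, F2} ships for at least 75.
Compare {F1, F3}: its best feasible assignment gives total 208.
Compare {F1, F2, F3}: its best feasible assignment gives total 233.
Every other set of open sites that can feasibly serve all demand totals ≥ 208 even under its best assignment. Minimum: 172.

172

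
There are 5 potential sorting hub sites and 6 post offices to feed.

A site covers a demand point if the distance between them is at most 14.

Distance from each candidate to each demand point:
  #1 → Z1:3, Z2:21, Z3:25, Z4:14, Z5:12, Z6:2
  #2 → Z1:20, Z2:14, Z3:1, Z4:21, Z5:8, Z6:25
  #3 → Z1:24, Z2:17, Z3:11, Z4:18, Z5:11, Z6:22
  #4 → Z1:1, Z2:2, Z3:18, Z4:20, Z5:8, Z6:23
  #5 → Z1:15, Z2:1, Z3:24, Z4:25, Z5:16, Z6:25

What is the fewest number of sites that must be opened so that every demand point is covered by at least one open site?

Coverage sets (demand points within 14 of each site):
  #1: {Z1, Z4, Z5, Z6}
  #2: {Z2, Z3, Z5}
  #3: {Z3, Z5}
  #4: {Z1, Z2, Z5}
  #5: {Z2}
No single site covers all 6 demand points.
But {#1, #2} covers everything, so the minimum is 2.

2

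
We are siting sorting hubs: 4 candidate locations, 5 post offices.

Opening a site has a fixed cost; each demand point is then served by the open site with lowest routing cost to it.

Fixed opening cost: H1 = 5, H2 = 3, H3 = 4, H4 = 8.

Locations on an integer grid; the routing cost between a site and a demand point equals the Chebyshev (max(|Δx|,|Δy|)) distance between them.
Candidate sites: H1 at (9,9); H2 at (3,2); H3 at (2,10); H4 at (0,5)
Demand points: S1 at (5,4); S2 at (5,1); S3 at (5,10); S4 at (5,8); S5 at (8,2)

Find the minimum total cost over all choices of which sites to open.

22

Open {H2, H3}: assign each demand point to its cheapest open site.
  S1→H2 2, S2→H2 2, S3→H3 3, S4→H3 3, S5→H2 5
  routing cost 15, fixed 7 → total 22.
Compare {H1, H2}: routing cost 17 + fixed 8 = 25.
Compare {H2}: routing cost 23 + fixed 3 = 26.
Compare {H1, H2, H3}: routing cost 15 + fixed 12 = 27.
All other subsets cost ≥ 25. Minimum total cost: 22.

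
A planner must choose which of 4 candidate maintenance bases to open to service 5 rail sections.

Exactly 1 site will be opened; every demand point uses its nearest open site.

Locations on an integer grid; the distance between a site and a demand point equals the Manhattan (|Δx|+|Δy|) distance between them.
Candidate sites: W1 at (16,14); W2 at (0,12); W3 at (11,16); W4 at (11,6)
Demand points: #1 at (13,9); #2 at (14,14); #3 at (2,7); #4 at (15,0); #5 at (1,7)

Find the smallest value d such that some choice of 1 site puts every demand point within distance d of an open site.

Open {W4}.
  Farthest demand point is #2 at distance 11 (to W4); all others are ≤ 11.
With {W3} the worst case is 20.
With {W1} the worst case is 22.
No size-1 selection achieves below 11.

11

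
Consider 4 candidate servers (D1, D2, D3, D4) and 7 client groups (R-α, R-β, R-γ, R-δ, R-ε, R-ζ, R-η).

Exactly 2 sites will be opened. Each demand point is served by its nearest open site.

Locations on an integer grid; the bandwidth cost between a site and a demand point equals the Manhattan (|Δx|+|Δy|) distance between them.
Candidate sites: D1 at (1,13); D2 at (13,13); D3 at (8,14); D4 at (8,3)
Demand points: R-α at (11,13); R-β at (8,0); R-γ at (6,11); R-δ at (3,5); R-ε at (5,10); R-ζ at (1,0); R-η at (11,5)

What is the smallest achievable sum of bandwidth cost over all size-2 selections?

41

Open {D3, D4}.
  R-α→D3 4, R-β→D4 3, R-γ→D3 5, R-δ→D4 7, R-ε→D3 7, R-ζ→D4 10, R-η→D4 5  ⇒ total 41.
Compare {D2, D4}: total 46.
Compare {D1, D4}: total 49.
No size-2 selection does better; minimum is 41.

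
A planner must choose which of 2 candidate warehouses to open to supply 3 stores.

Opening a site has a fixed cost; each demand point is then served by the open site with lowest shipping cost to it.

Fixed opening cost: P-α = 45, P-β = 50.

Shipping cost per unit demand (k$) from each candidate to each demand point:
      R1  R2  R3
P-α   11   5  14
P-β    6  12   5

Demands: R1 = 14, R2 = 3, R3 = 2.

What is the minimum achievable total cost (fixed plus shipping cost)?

Open {P-β}: assign each demand point to its cheapest open site.
  R1→P-β 14×6=84, R2→P-β 3×12=36, R3→P-β 2×5=10
  shipping cost 130, fixed 50 → total 180.
Compare {P-α, P-β}: shipping cost 109 + fixed 95 = 204.
Compare {P-α}: shipping cost 197 + fixed 45 = 242.

180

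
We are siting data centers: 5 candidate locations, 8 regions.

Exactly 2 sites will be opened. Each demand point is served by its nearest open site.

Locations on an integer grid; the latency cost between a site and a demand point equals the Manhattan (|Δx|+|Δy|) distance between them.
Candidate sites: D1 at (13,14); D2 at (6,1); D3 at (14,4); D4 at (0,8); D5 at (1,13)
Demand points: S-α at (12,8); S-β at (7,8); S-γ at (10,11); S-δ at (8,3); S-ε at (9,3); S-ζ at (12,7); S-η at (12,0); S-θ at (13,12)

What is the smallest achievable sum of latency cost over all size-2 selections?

47

Open {D1, D2}.
  S-α→D1 7, S-β→D2 8, S-γ→D1 6, S-δ→D2 4, S-ε→D2 5, S-ζ→D1 8, S-η→D2 7, S-θ→D1 2  ⇒ total 47.
Compare {D1, D3}: total 49.
Compare {D2, D3}: total 54.
No size-2 selection does better; minimum is 47.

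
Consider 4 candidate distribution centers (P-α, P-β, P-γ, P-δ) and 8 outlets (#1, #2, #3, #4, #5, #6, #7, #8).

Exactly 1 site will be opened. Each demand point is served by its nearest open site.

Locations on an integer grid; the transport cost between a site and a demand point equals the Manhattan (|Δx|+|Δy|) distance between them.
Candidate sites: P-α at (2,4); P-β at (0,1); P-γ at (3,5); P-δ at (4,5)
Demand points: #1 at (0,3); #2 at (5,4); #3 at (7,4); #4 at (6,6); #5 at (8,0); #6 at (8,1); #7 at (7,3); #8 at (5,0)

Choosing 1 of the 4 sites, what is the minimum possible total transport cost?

43

Open {P-δ}.
  #1→P-δ 6, #2→P-δ 2, #3→P-δ 4, #4→P-δ 3, #5→P-δ 9, #6→P-δ 8, #7→P-δ 5, #8→P-δ 6  ⇒ total 43.
Compare {P-α}: total 49.
Compare {P-γ}: total 49.
No size-1 selection does better; minimum is 43.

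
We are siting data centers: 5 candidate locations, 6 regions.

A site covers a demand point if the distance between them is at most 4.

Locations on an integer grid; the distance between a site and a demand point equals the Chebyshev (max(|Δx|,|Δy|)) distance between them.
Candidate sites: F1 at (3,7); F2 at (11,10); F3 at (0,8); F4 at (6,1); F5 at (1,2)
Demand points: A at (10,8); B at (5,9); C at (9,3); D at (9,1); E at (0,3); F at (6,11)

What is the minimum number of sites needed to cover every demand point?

3

Coverage sets (demand points within 4 of each site):
  F1: {B, E, F}
  F2: {A}
  F3: {}
  F4: {C, D}
  F5: {E}
No 2 sites suffice: every size-2 union leaves at least one demand point uncovered.
But {F1, F2, F4} covers everything, so the minimum is 3.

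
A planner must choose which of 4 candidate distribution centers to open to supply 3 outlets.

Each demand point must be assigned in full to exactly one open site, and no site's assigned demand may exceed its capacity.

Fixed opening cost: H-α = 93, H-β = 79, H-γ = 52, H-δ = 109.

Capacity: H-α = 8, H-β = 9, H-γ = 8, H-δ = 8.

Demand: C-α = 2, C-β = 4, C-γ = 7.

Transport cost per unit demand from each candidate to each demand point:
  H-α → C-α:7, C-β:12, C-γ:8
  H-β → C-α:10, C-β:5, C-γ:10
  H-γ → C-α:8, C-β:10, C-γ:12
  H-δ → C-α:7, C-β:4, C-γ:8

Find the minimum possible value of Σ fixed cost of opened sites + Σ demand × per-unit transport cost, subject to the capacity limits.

Open {H-β, H-γ}; cheapest assignment that respects the capacities:
  H-β (cap 9, load 6): C-α, C-β — cost 2×10 + 4×5 = 40
  H-γ (cap 8, load 7): C-γ — cost 7×12 = 84
  Shipping 124, fixed 131 → total 255.
  Any other capacity-feasible assignment to {H-β, H-γ} ships for at least 124.
Compare {H-α, H-γ}: its best feasible assignment gives total 257.
Compare {H-α, H-β}: its best feasible assignment gives total 268.
Every other set of open sites that can feasibly serve all demand totals ≥ 257 even under its best assignment. Minimum: 255.

255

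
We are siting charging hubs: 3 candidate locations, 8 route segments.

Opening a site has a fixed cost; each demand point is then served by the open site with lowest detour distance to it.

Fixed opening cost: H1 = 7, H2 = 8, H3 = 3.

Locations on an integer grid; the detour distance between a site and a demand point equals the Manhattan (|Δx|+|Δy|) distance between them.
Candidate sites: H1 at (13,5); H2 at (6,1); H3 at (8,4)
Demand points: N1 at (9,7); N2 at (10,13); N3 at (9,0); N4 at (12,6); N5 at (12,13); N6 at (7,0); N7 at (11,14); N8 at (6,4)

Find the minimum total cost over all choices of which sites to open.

Open {H1, H3}: assign each demand point to its cheapest open site.
  N1→H3 4, N2→H1 11, N3→H3 5, N4→H1 2, N5→H1 9, N6→H3 5, N7→H1 11, N8→H3 2
  detour distance 49, fixed 10 → total 59.
Compare {H3}: detour distance 59 + fixed 3 = 62.
Compare {H1, H2}: detour distance 48 + fixed 15 = 63.
Compare {H1, H2, H3}: detour distance 45 + fixed 18 = 63.
All other subsets cost ≥ 62. Minimum total cost: 59.

59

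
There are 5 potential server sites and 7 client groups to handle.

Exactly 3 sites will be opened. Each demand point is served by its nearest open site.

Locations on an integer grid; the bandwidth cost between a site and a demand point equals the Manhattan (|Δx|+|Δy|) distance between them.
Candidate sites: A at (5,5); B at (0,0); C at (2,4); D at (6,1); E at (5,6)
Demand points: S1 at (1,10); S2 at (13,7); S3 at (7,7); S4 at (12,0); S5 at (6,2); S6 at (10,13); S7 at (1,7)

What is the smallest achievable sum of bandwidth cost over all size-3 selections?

43

Open {C, D, E}.
  S1→C 7, S2→E 9, S3→E 3, S4→D 7, S5→D 1, S6→E 12, S7→C 4  ⇒ total 43.
Compare {A, D, E}: total 45.
Compare {B, D, E}: total 45.
No size-3 selection does better; minimum is 43.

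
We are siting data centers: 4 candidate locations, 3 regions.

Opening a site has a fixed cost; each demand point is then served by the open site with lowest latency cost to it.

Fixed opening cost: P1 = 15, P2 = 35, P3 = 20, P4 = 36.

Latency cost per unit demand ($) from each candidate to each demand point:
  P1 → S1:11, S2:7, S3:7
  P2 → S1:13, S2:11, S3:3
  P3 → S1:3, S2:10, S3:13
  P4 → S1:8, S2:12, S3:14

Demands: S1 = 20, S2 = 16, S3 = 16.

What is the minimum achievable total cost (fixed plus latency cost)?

Open {P1, P2, P3}: assign each demand point to its cheapest open site.
  S1→P3 20×3=60, S2→P1 16×7=112, S3→P2 16×3=48
  latency cost 220, fixed 70 → total 290.
Compare {P1, P3}: latency cost 284 + fixed 35 = 319.
Compare {P2, P3}: latency cost 268 + fixed 55 = 323.
Compare {P1, P2, P3, P4}: latency cost 220 + fixed 106 = 326.
All other subsets cost ≥ 319. Minimum total cost: 290.

290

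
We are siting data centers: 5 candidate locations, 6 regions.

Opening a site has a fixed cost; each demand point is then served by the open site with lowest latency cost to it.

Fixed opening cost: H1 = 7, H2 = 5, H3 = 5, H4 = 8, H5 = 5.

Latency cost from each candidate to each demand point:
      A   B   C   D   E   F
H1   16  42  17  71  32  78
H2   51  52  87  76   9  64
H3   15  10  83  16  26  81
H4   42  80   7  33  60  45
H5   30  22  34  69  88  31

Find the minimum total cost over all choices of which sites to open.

111

Open {H2, H3, H4, H5}: assign each demand point to its cheapest open site.
  A→H3 15, B→H3 10, C→H4 7, D→H3 16, E→H2 9, F→H5 31
  latency cost 88, fixed 23 → total 111.
Compare {H1, H2, H3, H4, H5}: latency cost 88 + fixed 30 = 118.
Compare {H2, H3, H4}: latency cost 102 + fixed 18 = 120.
Compare {H1, H2, H3, H5}: latency cost 98 + fixed 22 = 120.
All other subsets cost ≥ 118. Minimum total cost: 111.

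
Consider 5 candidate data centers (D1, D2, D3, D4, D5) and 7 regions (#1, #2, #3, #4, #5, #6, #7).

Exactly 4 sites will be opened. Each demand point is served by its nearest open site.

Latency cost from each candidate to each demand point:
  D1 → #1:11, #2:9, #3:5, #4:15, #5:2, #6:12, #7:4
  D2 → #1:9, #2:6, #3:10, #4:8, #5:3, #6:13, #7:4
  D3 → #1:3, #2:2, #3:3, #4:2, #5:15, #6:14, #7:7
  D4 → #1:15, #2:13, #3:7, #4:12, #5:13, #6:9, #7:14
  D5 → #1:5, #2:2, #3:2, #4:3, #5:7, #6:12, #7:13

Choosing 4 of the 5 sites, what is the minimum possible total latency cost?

24

Open {D1, D3, D4, D5}.
  #1→D3 3, #2→D3 2, #3→D5 2, #4→D3 2, #5→D1 2, #6→D4 9, #7→D1 4  ⇒ total 24.
Compare {D1, D2, D3, D4}: total 25.
Compare {D2, D3, D4, D5}: total 25.
No size-4 selection does better; minimum is 24.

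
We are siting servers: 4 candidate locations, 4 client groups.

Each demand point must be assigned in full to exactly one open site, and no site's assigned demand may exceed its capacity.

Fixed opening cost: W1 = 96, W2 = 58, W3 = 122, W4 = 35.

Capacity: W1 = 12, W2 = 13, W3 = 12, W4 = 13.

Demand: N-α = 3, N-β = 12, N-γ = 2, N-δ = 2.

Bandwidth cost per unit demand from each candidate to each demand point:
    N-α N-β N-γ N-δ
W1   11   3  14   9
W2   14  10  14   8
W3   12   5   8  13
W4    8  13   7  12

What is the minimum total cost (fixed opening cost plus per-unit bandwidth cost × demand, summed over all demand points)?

Open {W1, W4}; cheapest assignment that respects the capacities:
  W1 (cap 12, load 12): N-β — cost 12×3 = 36
  W4 (cap 13, load 7): N-α, N-γ, N-δ — cost 3×8 + 2×7 + 2×12 = 62
  Shipping 98, fixed 131 → total 229.
  Any other capacity-feasible assignment to {W1, W4} ships for at least 98.
Compare {W2, W4}: its best feasible assignment gives total 275.
Compare {W1, W2}: its best feasible assignment gives total 276.
Every other set of open sites that can feasibly serve all demand totals ≥ 275 even under its best assignment. Minimum: 229.

229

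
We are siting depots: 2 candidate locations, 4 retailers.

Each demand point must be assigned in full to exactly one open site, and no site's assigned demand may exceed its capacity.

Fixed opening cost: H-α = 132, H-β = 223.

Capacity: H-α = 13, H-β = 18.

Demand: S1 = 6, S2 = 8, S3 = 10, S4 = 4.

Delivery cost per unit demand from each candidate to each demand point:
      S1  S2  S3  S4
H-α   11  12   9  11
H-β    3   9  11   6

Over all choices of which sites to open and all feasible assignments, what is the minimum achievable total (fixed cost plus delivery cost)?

Open {H-α, H-β}; cheapest assignment that respects the capacities:
  H-α (cap 13, load 10): S3 — cost 10×9 = 90
  H-β (cap 18, load 18): S1, S2, S4 — cost 6×3 + 8×9 + 4×6 = 114
  Shipping 204, fixed 355 → total 559.
  Any other capacity-feasible assignment to {H-α, H-β} ships for at least 204.
Total demand is 28 and no other set of sites has combined capacity ≥ 28, so {H-α, H-β} is the only feasible choice of open sites. Minimum: 559.

559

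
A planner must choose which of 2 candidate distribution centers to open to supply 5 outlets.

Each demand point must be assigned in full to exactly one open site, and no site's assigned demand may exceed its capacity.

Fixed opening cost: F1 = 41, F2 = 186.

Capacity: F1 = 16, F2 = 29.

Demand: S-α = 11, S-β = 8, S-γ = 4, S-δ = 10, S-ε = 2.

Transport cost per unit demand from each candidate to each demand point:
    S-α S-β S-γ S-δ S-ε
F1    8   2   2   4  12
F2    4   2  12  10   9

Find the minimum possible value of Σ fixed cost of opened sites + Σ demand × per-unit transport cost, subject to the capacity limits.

353

Open {F1, F2}; cheapest assignment that respects the capacities:
  F1 (cap 16, load 14): S-γ, S-δ — cost 4×2 + 10×4 = 48
  F2 (cap 29, load 21): S-α, S-β, S-ε — cost 11×4 + 8×2 + 2×9 = 78
  Shipping 126, fixed 227 → total 353.
  Any other capacity-feasible assignment to {F1, F2} ships for at least 126.
Total demand is 35 and no other set of sites has combined capacity ≥ 35, so {F1, F2} is the only feasible choice of open sites. Minimum: 353.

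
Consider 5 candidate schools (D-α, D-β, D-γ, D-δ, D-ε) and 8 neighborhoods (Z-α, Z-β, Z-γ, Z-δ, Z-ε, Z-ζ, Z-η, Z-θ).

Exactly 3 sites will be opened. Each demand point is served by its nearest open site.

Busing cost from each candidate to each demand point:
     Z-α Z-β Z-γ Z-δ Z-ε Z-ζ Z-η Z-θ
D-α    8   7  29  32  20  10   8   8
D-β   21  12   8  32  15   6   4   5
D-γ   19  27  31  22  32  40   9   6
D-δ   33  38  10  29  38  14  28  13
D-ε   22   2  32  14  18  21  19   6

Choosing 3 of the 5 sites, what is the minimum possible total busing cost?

Open {D-α, D-β, D-ε}.
  Z-α→D-α 8, Z-β→D-ε 2, Z-γ→D-β 8, Z-δ→D-ε 14, Z-ε→D-β 15, Z-ζ→D-β 6, Z-η→D-β 4, Z-θ→D-β 5  ⇒ total 62.
Compare {D-β, D-γ, D-ε}: total 73.
Compare {D-α, D-β, D-γ}: total 75.
No size-3 selection does better; minimum is 62.

62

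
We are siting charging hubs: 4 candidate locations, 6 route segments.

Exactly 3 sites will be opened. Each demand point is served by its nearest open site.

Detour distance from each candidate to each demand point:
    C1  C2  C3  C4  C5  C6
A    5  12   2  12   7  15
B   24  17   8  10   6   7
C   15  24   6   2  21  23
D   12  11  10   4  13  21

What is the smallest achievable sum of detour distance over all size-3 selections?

Open {A, B, C}.
  C1→A 5, C2→A 12, C3→A 2, C4→C 2, C5→B 6, C6→B 7  ⇒ total 34.
Compare {A, B, D}: total 35.
Compare {A, C, D}: total 42.
No size-3 selection does better; minimum is 34.

34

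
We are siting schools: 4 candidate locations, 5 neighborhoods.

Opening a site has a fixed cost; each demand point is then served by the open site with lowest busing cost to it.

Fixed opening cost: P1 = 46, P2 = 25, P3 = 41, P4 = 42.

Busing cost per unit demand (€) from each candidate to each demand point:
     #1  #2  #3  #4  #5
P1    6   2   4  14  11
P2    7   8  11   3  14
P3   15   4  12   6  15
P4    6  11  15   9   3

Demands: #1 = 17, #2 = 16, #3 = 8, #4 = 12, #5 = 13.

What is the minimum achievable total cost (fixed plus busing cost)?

354

Open {P1, P2, P4}: assign each demand point to its cheapest open site.
  #1→P1 17×6=102, #2→P1 16×2=32, #3→P1 8×4=32, #4→P2 12×3=36, #5→P4 13×3=39
  busing cost 241, fixed 113 → total 354.
Compare {P1, P2, P3, P4}: busing cost 241 + fixed 154 = 395.
Compare {P1, P4}: busing cost 313 + fixed 88 = 401.
Compare {P1, P3, P4}: busing cost 277 + fixed 129 = 406.
All other subsets cost ≥ 395. Minimum total cost: 354.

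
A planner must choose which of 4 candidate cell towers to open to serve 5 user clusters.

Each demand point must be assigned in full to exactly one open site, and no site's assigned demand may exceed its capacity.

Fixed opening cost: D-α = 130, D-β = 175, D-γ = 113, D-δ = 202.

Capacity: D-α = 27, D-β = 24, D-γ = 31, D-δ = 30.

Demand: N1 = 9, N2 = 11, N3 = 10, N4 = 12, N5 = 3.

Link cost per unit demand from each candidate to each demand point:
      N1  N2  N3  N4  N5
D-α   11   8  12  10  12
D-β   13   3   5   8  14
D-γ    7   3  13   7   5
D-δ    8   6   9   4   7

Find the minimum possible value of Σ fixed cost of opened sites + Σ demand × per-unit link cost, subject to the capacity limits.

Open {D-β, D-γ}; cheapest assignment that respects the capacities:
  D-β (cap 24, load 21): N2, N3 — cost 11×3 + 10×5 = 83
  D-γ (cap 31, load 24): N1, N4, N5 — cost 9×7 + 12×7 + 3×5 = 162
  Shipping 245, fixed 288 → total 533.
  Any other capacity-feasible assignment to {D-β, D-γ} ships for at least 245.
Compare {D-γ, D-δ}: its best feasible assignment gives total 564.
Compare {D-α, D-γ}: its best feasible assignment gives total 594.
Every other set of open sites that can feasibly serve all demand totals ≥ 564 even under its best assignment. Minimum: 533.

533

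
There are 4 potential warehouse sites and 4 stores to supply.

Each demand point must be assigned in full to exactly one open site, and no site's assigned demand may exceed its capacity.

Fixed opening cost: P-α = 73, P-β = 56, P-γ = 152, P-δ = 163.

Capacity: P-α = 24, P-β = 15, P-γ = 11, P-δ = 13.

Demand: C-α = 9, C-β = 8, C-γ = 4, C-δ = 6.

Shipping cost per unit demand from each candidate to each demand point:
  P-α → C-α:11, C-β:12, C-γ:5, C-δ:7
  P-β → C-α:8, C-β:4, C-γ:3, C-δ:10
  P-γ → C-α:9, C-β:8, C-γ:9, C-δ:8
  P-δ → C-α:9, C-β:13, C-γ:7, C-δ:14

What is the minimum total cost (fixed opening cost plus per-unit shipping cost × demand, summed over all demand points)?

Open {P-α, P-β}; cheapest assignment that respects the capacities:
  P-α (cap 24, load 15): C-α, C-δ — cost 9×11 + 6×7 = 141
  P-β (cap 15, load 12): C-β, C-γ — cost 8×4 + 4×3 = 44
  Shipping 185, fixed 129 → total 314.
  Any other capacity-feasible assignment to {P-α, P-β} ships for at least 185.
Compare {P-β, P-δ}: its best feasible assignment gives total 420.
Compare {P-α, P-β, P-γ}: its best feasible assignment gives total 448.
Every other set of open sites that can feasibly serve all demand totals ≥ 420 even under its best assignment. Minimum: 314.

314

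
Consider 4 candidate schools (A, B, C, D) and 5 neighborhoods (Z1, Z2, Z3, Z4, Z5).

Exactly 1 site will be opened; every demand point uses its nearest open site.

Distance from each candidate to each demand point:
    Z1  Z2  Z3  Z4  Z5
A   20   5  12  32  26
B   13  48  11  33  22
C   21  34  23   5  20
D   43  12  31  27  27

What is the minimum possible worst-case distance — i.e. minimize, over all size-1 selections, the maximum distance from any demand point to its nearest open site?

Open {A}.
  Farthest demand point is Z4 at distance 32 (to A); all others are ≤ 32.
With {C} the worst case is 34.
With {D} the worst case is 43.
No size-1 selection achieves below 32.

32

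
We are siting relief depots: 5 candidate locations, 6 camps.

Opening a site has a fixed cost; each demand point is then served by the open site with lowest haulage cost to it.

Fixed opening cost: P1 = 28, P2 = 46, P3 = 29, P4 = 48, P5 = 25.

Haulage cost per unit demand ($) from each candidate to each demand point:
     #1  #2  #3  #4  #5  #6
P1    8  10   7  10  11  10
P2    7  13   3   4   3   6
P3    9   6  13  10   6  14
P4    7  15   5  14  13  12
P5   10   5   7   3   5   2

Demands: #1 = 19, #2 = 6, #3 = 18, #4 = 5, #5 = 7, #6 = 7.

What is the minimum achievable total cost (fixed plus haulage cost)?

338

Open {P2, P5}: assign each demand point to its cheapest open site.
  #1→P2 19×7=133, #2→P5 6×5=30, #3→P2 18×3=54, #4→P5 5×3=15, #5→P2 7×3=21, #6→P5 7×2=14
  haulage cost 267, fixed 71 → total 338.
Compare {P1, P2, P5}: haulage cost 267 + fixed 99 = 366.
Compare {P2, P3, P5}: haulage cost 267 + fixed 100 = 367.
Compare {P2, P3}: haulage cost 306 + fixed 75 = 381.
All other subsets cost ≥ 366. Minimum total cost: 338.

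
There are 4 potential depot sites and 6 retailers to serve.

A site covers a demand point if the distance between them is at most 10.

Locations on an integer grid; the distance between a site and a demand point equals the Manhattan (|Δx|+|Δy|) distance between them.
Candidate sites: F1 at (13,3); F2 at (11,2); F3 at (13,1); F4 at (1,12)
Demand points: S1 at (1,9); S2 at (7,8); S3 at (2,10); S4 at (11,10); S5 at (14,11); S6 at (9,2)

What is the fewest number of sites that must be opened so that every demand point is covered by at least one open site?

2

Coverage sets (demand points within 10 of each site):
  F1: {S4, S5, S6}
  F2: {S2, S4, S6}
  F3: {S6}
  F4: {S1, S2, S3}
No single site covers all 6 demand points.
But {F1, F4} covers everything, so the minimum is 2.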